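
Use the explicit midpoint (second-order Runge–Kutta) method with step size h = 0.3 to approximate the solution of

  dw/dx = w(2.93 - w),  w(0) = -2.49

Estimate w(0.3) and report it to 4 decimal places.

-12.5720

Midpoint: k1 = f(x_n, w_n); k2 = f(x_n + h/2, w_n + (h/2)·k1); w_{n+1} = w_n + h·k2.
x=0.000000, w=-2.490000:
  k1 = f(0.000000, -2.490000) = -13.495800
  k2 = f(0.150000, -4.514370) = -33.606641
  w ← -2.490000 + 0.3·(-33.606641) = -12.571992
w(0.3) ≈ -12.5720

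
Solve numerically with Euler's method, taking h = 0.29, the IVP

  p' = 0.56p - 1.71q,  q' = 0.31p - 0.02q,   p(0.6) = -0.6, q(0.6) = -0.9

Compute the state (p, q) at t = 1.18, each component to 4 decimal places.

0.1786, -0.9658

Euler on (p,q): p_{n+1} = p_n + h·p', q_{n+1} = q_n + h·q'.
0.600000: (-0.600000, -0.900000); f=(1.203000, -0.168000) → (-0.251130, -0.948720)
0.890000: (-0.251130, -0.948720); f=(1.481678, -0.058876) → (0.178557, -0.965794)
(p(1.18), q(1.18)) ≈ (0.1786, -0.9658)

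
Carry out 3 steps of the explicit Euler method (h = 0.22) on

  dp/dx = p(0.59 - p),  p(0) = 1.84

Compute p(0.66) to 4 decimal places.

0.9866

Euler: p_{n+1} = p_n + h·f(x_n, p_n).
x=0.000000, p=1.840000: f=-2.300000 → p ← 1.840000 + 0.22·(-2.300000) = 1.334000
x=0.220000, p=1.334000: f=-0.992496 → p ← 1.334000 + 0.22·(-0.992496) = 1.115651
x=0.440000, p=1.115651: f=-0.586443 → p ← 1.115651 + 0.22·(-0.586443) = 0.986633
p(0.66) ≈ 0.9866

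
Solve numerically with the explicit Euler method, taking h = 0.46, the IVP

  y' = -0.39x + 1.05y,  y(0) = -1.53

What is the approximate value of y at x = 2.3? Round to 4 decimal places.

-12.3042

Euler: y_{n+1} = y_n + h·f(x_n, y_n).
x=0.000000, y=-1.530000: f=-1.606500 → y ← -1.530000 + 0.46·(-1.606500) = -2.268990
x=0.460000, y=-2.268990: f=-2.561840 → y ← -2.268990 + 0.46·(-2.561840) = -3.447436
x=0.920000, y=-3.447436: f=-3.978608 → y ← -3.447436 + 0.46·(-3.978608) = -5.277596
x=1.380000, y=-5.277596: f=-6.079676 → y ← -5.277596 + 0.46·(-6.079676) = -8.074247
x=1.840000, y=-8.074247: f=-9.195559 → y ← -8.074247 + 0.46·(-9.195559) = -12.304204
y(2.3) ≈ -12.3042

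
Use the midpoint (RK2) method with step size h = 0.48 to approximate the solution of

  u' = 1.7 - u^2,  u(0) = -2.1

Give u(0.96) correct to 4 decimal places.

-55.0709

Midpoint: k1 = f(t_n, u_n); k2 = f(t_n + h/2, u_n + (h/2)·k1); u_{n+1} = u_n + h·k2.
t=0.000000, u=-2.100000:
  k1 = f(0.000000, -2.100000) = -2.710000
  k2 = f(0.240000, -2.750400) = -5.864700
  u ← -2.100000 + 0.48·(-5.864700) = -4.915056
t=0.480000, u=-4.915056:
  k1 = f(0.480000, -4.915056) = -22.457776
  k2 = f(0.720000, -10.304922) = -104.491425
  u ← -4.915056 + 0.48·(-104.491425) = -55.070940
u(0.96) ≈ -55.0709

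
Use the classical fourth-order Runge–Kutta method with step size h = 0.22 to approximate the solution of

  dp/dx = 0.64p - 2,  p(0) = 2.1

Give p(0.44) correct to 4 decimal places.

1.7666

RK4: k1 = f(x_n, p_n); k2 = f(x_n + h/2, p_n + (h/2)·k1); k3 = f(x_n + h/2, p_n + (h/2)·k2); k4 = f(x_n + h, p_n + h·k3); p_{n+1} = p_n + (h/6)·(k1 + 2k2 + 2k3 + k4).
x=0.000000, p=2.100000:
  k1 = f(0.000000, 2.100000) = -0.656000
  k2 = f(0.110000, 2.027840) = -0.702182
  k3 = f(0.110000, 2.022760) = -0.705434
  k4 = f(0.220000, 1.944805) = -0.755325
  p ← 2.100000 + (0.22/6)·(k1 + 2k2 + 2k3 + k4) = 1.945026
x=0.220000, p=1.945026:
  k1 = f(0.220000, 1.945026) = -0.755183
  k2 = f(0.330000, 1.861956) = -0.808348
  k3 = f(0.330000, 1.856108) = -0.812091
  k4 = f(0.440000, 1.766366) = -0.869526
  p ← 1.945026 + (0.22/6)·(k1 + 2k2 + 2k3 + k4) = 1.766621
p(0.44) ≈ 1.7666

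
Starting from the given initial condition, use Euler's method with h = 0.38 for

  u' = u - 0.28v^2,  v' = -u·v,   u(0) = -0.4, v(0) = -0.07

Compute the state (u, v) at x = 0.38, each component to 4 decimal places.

-0.5525, -0.0806

Euler on (u,v): u_{n+1} = u_n + h·u', v_{n+1} = v_n + h·v'.
0.000000: (-0.400000, -0.070000); f=(-0.401372, -0.028000) → (-0.552521, -0.080640)
(u(0.38), v(0.38)) ≈ (-0.5525, -0.0806)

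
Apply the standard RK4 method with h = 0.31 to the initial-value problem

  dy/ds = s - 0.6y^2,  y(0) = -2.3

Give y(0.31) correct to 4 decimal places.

-3.9356

RK4: k1 = f(s_n, y_n); k2 = f(s_n + h/2, y_n + (h/2)·k1); k3 = f(s_n + h/2, y_n + (h/2)·k2); k4 = f(s_n + h, y_n + h·k3); y_{n+1} = y_n + (h/6)·(k1 + 2k2 + 2k3 + k4).
s=0.000000, y=-2.300000:
  k1 = f(0.000000, -2.300000) = -3.174000
  k2 = f(0.155000, -2.791970) = -4.522058
  k3 = f(0.155000, -3.000919) = -5.248309
  k4 = f(0.310000, -3.926976) = -8.942683
  y ← -2.300000 + (0.31/6)·(k1 + 2k2 + 2k3 + k4) = -3.935633
y(0.31) ≈ -3.9356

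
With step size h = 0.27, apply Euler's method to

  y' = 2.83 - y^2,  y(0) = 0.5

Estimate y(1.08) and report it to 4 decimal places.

Euler: y_{n+1} = y_n + h·f(t_n, y_n).
t=0.000000, y=0.500000: f=2.580000 → y ← 0.500000 + 0.27·2.580000 = 1.196600
t=0.270000, y=1.196600: f=1.398148 → y ← 1.196600 + 0.27·1.398148 = 1.574100
t=0.540000, y=1.574100: f=0.352209 → y ← 1.574100 + 0.27·0.352209 = 1.669196
t=0.810000, y=1.669196: f=0.043783 → y ← 1.669196 + 0.27·0.043783 = 1.681018
y(1.08) ≈ 1.6810

1.6810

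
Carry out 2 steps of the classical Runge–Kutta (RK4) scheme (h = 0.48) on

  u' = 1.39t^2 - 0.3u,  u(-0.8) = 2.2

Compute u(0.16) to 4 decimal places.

1.8404

RK4: k1 = f(t_n, u_n); k2 = f(t_n + h/2, u_n + (h/2)·k1); k3 = f(t_n + h/2, u_n + (h/2)·k2); k4 = f(t_n + h, u_n + h·k3); u_{n+1} = u_n + (h/6)·(k1 + 2k2 + 2k3 + k4).
t=-0.800000, u=2.200000:
  k1 = f(-0.800000, 2.200000) = 0.229600
  k2 = f(-0.560000, 2.255104) = -0.240627
  k3 = f(-0.560000, 2.142249) = -0.206771
  k4 = f(-0.320000, 2.100750) = -0.487889
  u ← 2.200000 + (0.48/6)·(k1 + 2k2 + 2k3 + k4) = 2.107753
t=-0.320000, u=2.107753:
  k1 = f(-0.320000, 2.107753) = -0.489990
  k2 = f(-0.080000, 1.990156) = -0.588151
  k3 = f(-0.080000, 1.966597) = -0.581083
  k4 = f(0.160000, 1.828833) = -0.513066
  u ← 2.107753 + (0.48/6)·(k1 + 2k2 + 2k3 + k4) = 1.840431
u(0.16) ≈ 1.8404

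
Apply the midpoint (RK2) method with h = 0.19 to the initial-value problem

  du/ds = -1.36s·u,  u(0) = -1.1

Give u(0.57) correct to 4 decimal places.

Midpoint: k1 = f(s_n, u_n); k2 = f(s_n + h/2, u_n + (h/2)·k1); u_{n+1} = u_n + h·k2.
s=0.000000, u=-1.100000:
  k1 = f(0.000000, -1.100000) = 0.000000
  k2 = f(0.095000, -1.100000) = 0.142120
  u ← -1.100000 + 0.19·0.142120 = -1.072997
s=0.190000, u=-1.072997:
  k1 = f(0.190000, -1.072997) = 0.277262
  k2 = f(0.285000, -1.046657) = 0.405684
  u ← -1.072997 + 0.19·0.405684 = -0.995917
s=0.380000, u=-0.995917:
  k1 = f(0.380000, -0.995917) = 0.514690
  k2 = f(0.475000, -0.947022) = 0.611776
  u ← -0.995917 + 0.19·0.611776 = -0.879680
u(0.57) ≈ -0.8797

-0.8797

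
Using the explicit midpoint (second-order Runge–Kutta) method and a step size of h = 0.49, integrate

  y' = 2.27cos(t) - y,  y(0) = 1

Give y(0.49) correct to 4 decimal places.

1.4366

Midpoint: k1 = f(t_n, y_n); k2 = f(t_n + h/2, y_n + (h/2)·k1); y_{n+1} = y_n + h·k2.
t=0.000000, y=1.000000:
  k1 = f(0.000000, 1.000000) = 1.270000
  k2 = f(0.245000, 1.311150) = 0.891062
  y ← 1.000000 + 0.49·0.891062 = 1.436620
y(0.49) ≈ 1.4366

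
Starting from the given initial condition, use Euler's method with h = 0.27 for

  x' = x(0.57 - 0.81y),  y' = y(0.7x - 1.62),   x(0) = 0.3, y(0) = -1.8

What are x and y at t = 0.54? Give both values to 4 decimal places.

0.6489, -0.7250

Euler on (x,y): x_{n+1} = x_n + h·x', y_{n+1} = y_n + h·y'.
0.000000: (0.300000, -1.800000); f=(0.608400, 2.538000) → (0.464268, -1.114740)
0.270000: (0.464268, -1.114740); f=(0.683839, 1.443602) → (0.648904, -0.724967)
(x(0.54), y(0.54)) ≈ (0.6489, -0.7250)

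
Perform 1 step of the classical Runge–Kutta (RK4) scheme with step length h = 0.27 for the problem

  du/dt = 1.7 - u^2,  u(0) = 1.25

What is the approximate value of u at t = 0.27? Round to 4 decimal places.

RK4: k1 = f(t_n, u_n); k2 = f(t_n + h/2, u_n + (h/2)·k1); k3 = f(t_n + h/2, u_n + (h/2)·k2); k4 = f(t_n + h, u_n + h·k3); u_{n+1} = u_n + (h/6)·(k1 + 2k2 + 2k3 + k4).
t=0.000000, u=1.250000:
  k1 = f(0.000000, 1.250000) = 0.137500
  k2 = f(0.135000, 1.268563) = 0.090749
  k3 = f(0.135000, 1.262251) = 0.106722
  k4 = f(0.270000, 1.278815) = 0.064632
  u ← 1.250000 + (0.27/6)·(k1 + 2k2 + 2k3 + k4) = 1.276868
u(0.27) ≈ 1.2769

1.2769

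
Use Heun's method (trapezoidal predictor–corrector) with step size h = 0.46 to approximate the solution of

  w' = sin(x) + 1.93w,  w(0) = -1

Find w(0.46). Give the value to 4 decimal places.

Heun: k1 = f(x_n, w_n); k2 = f(x_n + h, w_n + h·k1); w_{n+1} = w_n + (h/2)·(k1 + k2).
x=0.000000, w=-1.000000:
  k1 = f(0.000000, -1.000000) = -1.930000
  k2 = f(0.460000, -1.887800) = -3.199506
  w ← -1.000000 + (0.46/2)·(-1.930000 + (-3.199506)) = -2.179786
w(0.46) ≈ -2.1798

-2.1798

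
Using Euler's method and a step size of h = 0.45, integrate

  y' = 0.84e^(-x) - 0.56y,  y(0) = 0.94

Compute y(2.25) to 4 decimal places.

Euler: y_{n+1} = y_n + h·f(x_n, y_n).
x=0.000000, y=0.940000: f=0.313600 → y ← 0.940000 + 0.45·0.313600 = 1.081120
x=0.450000, y=1.081120: f=-0.069820 → y ← 1.081120 + 0.45·(-0.069820) = 1.049701
x=0.900000, y=1.049701: f=-0.246314 → y ← 1.049701 + 0.45·(-0.246314) = 0.938860
x=1.350000, y=0.938860: f=-0.308000 → y ← 0.938860 + 0.45·(-0.308000) = 0.800260
x=1.800000, y=0.800260: f=-0.309295 → y ← 0.800260 + 0.45·(-0.309295) = 0.661077
y(2.25) ≈ 0.6611

0.6611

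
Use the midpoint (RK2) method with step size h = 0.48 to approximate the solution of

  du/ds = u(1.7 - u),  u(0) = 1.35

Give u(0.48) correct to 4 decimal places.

Midpoint: k1 = f(s_n, u_n); k2 = f(s_n + h/2, u_n + (h/2)·k1); u_{n+1} = u_n + h·k2.
s=0.000000, u=1.350000:
  k1 = f(0.000000, 1.350000) = 0.472500
  k2 = f(0.240000, 1.463400) = 0.346240
  u ← 1.350000 + 0.48·0.346240 = 1.516195
u(0.48) ≈ 1.5162

1.5162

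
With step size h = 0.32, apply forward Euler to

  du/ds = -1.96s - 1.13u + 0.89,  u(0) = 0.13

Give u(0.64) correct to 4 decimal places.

0.3189

Euler: u_{n+1} = u_n + h·f(s_n, u_n).
s=0.000000, u=0.130000: f=0.743100 → u ← 0.130000 + 0.32·0.743100 = 0.367792
s=0.320000, u=0.367792: f=-0.152805 → u ← 0.367792 + 0.32·(-0.152805) = 0.318894
u(0.64) ≈ 0.3189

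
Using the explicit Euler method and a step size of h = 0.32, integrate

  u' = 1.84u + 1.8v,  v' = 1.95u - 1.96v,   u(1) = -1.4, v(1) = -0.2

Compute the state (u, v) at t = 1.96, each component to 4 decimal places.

-7.8178, -3.3362

Euler on (u,v): u_{n+1} = u_n + h·u', v_{n+1} = v_n + h·v'.
1.000000: (-1.400000, -0.200000); f=(-2.936000, -2.338000) → (-2.339520, -0.948160)
1.320000: (-2.339520, -0.948160); f=(-6.011405, -2.703670) → (-4.263170, -1.813335)
1.640000: (-4.263170, -1.813335); f=(-11.108234, -4.759045) → (-7.817804, -3.336229)
(u(1.96), v(1.96)) ≈ (-7.8178, -3.3362)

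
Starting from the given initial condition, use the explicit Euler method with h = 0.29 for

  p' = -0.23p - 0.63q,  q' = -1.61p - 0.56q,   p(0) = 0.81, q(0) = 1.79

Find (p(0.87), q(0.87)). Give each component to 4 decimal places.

Euler on (p,q): p_{n+1} = p_n + h·p', q_{n+1} = q_n + h·q'.
0.000000: (0.810000, 1.790000); f=(-1.314000, -2.306500) → (0.428940, 1.121115)
0.290000: (0.428940, 1.121115); f=(-0.804959, -1.318418) → (0.195502, 0.738774)
0.580000: (0.195502, 0.738774); f=(-0.510393, -0.728472) → (0.047488, 0.527517)
(p(0.87), q(0.87)) ≈ (0.0475, 0.5275)

0.0475, 0.5275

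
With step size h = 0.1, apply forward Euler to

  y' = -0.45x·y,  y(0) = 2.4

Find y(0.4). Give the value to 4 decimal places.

2.3357

Euler: y_{n+1} = y_n + h·f(x_n, y_n).
x=0.000000, y=2.400000: f=0.000000 → y ← 2.400000 + 0.1·0.000000 = 2.400000
x=0.100000, y=2.400000: f=-0.108000 → y ← 2.400000 + 0.1·(-0.108000) = 2.389200
x=0.200000, y=2.389200: f=-0.215028 → y ← 2.389200 + 0.1·(-0.215028) = 2.367697
x=0.300000, y=2.367697: f=-0.319639 → y ← 2.367697 + 0.1·(-0.319639) = 2.335733
y(0.4) ≈ 2.3357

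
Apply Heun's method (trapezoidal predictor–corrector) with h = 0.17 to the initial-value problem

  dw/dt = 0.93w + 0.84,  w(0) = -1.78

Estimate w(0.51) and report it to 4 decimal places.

Heun: k1 = f(t_n, w_n); k2 = f(t_n + h, w_n + h·k1); w_{n+1} = w_n + (h/2)·(k1 + k2).
t=0.000000, w=-1.780000:
  k1 = f(0.000000, -1.780000) = -0.815400
  k2 = f(0.170000, -1.918618) = -0.944315
  w ← -1.780000 + (0.17/2)·(-0.815400 + (-0.944315)) = -1.929576
t=0.170000, w=-1.929576:
  k1 = f(0.170000, -1.929576) = -0.954505
  k2 = f(0.340000, -2.091842) = -1.105413
  w ← -1.929576 + (0.17/2)·(-0.954505 + (-1.105413)) = -2.104669
t=0.340000, w=-2.104669:
  k1 = f(0.340000, -2.104669) = -1.117342
  k2 = f(0.510000, -2.294617) = -1.293994
  w ← -2.104669 + (0.17/2)·(-1.117342 + (-1.293994)) = -2.309632
w(0.51) ≈ -2.3096

-2.3096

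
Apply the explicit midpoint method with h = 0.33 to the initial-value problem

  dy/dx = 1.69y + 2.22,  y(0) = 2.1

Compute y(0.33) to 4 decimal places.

4.5346

Midpoint: k1 = f(x_n, y_n); k2 = f(x_n + h/2, y_n + (h/2)·k1); y_{n+1} = y_n + h·k2.
x=0.000000, y=2.100000:
  k1 = f(0.000000, 2.100000) = 5.769000
  k2 = f(0.165000, 3.051885) = 7.377686
  y ← 2.100000 + 0.33·7.377686 = 4.534636
y(0.33) ≈ 4.5346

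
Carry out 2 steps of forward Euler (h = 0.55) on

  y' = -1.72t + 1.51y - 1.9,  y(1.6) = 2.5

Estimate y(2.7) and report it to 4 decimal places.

Euler: y_{n+1} = y_n + h·f(t_n, y_n).
t=1.600000, y=2.500000: f=-0.877000 → y ← 2.500000 + 0.55·(-0.877000) = 2.017650
t=2.150000, y=2.017650: f=-2.551349 → y ← 2.017650 + 0.55·(-2.551349) = 0.614408
y(2.7) ≈ 0.6144

0.6144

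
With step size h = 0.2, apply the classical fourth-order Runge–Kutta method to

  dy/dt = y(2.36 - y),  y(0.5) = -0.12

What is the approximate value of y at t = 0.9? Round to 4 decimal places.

RK4: k1 = f(t_n, y_n); k2 = f(t_n + h/2, y_n + (h/2)·k1); k3 = f(t_n + h/2, y_n + (h/2)·k2); k4 = f(t_n + h, y_n + h·k3); y_{n+1} = y_n + (h/6)·(k1 + 2k2 + 2k3 + k4).
t=0.500000, y=-0.120000:
  k1 = f(0.500000, -0.120000) = -0.297600
  k2 = f(0.600000, -0.149760) = -0.375862
  k3 = f(0.600000, -0.157586) = -0.396737
  k4 = f(0.700000, -0.199347) = -0.510199
  y ← -0.120000 + (0.2/6)·(k1 + 2k2 + 2k3 + k4) = -0.198433
t=0.700000, y=-0.198433:
  k1 = f(0.700000, -0.198433) = -0.507678
  k2 = f(0.800000, -0.249201) = -0.650216
  k3 = f(0.800000, -0.263455) = -0.691162
  k4 = f(0.900000, -0.336666) = -0.907874
  y ← -0.198433 + (0.2/6)·(k1 + 2k2 + 2k3 + k4) = -0.335043
y(0.9) ≈ -0.3350

-0.3350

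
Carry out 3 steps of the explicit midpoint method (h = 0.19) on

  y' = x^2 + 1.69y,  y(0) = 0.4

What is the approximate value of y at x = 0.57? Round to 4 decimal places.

Midpoint: k1 = f(x_n, y_n); k2 = f(x_n + h/2, y_n + (h/2)·k1); y_{n+1} = y_n + h·k2.
x=0.000000, y=0.400000:
  k1 = f(0.000000, 0.400000) = 0.676000
  k2 = f(0.095000, 0.464220) = 0.793557
  y ← 0.400000 + 0.19·0.793557 = 0.550776
x=0.190000, y=0.550776:
  k1 = f(0.190000, 0.550776) = 0.966911
  k2 = f(0.285000, 0.642632) = 1.167274
  y ← 0.550776 + 0.19·1.167274 = 0.772558
x=0.380000, y=0.772558:
  k1 = f(0.380000, 0.772558) = 1.450023
  k2 = f(0.475000, 0.910310) = 1.764049
  y ← 0.772558 + 0.19·1.764049 = 1.107727
y(0.57) ≈ 1.1077

1.1077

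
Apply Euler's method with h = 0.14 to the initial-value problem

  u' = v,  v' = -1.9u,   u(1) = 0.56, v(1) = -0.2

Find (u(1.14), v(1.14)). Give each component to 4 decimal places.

0.5320, -0.3490

Euler on (u,v): u_{n+1} = u_n + h·u', v_{n+1} = v_n + h·v'.
1.000000: (0.560000, -0.200000); f=(-0.200000, -1.064000) → (0.532000, -0.348960)
(u(1.14), v(1.14)) ≈ (0.5320, -0.3490)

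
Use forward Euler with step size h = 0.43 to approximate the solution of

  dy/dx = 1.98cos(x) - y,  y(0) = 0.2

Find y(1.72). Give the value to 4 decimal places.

Euler: y_{n+1} = y_n + h·f(x_n, y_n).
x=0.000000, y=0.200000: f=1.780000 → y ← 0.200000 + 0.43·1.780000 = 0.965400
x=0.430000, y=0.965400: f=0.834352 → y ← 0.965400 + 0.43·0.834352 = 1.324171
x=0.860000, y=1.324171: f=-0.032345 → y ← 1.324171 + 0.43·(-0.032345) = 1.310263
x=1.290000, y=1.310263: f=-0.761564 → y ← 1.310263 + 0.43·(-0.761564) = 0.982791
y(1.72) ≈ 0.9828

0.9828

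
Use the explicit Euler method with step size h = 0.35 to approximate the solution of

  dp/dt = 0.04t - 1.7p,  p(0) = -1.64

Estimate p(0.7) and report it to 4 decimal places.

Euler: p_{n+1} = p_n + h·f(t_n, p_n).
t=0.000000, p=-1.640000: f=2.788000 → p ← -1.640000 + 0.35·2.788000 = -0.664200
t=0.350000, p=-0.664200: f=1.143140 → p ← -0.664200 + 0.35·1.143140 = -0.264101
p(0.7) ≈ -0.2641

-0.2641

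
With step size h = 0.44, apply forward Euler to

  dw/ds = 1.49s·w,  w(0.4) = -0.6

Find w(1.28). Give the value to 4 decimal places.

-1.1744

Euler: w_{n+1} = w_n + h·f(s_n, w_n).
s=0.400000, w=-0.600000: f=-0.357600 → w ← -0.600000 + 0.44·(-0.357600) = -0.757344
s=0.840000, w=-0.757344: f=-0.947892 → w ← -0.757344 + 0.44·(-0.947892) = -1.174416
w(1.28) ≈ -1.1744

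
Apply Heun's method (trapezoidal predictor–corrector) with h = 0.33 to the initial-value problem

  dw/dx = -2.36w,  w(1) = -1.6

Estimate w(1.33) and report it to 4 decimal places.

Heun: k1 = f(x_n, w_n); k2 = f(x_n + h, w_n + h·k1); w_{n+1} = w_n + (h/2)·(k1 + k2).
x=1.000000, w=-1.600000:
  k1 = f(1.000000, -1.600000) = 3.776000
  k2 = f(1.330000, -0.353920) = 0.835251
  w ← -1.600000 + (0.33/2)·(3.776000 + 0.835251) = -0.839144
w(1.33) ≈ -0.8391

-0.8391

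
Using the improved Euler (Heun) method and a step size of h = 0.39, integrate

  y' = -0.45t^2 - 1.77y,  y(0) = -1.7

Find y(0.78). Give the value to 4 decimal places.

Heun: k1 = f(t_n, y_n); k2 = f(t_n + h, y_n + h·k1); y_{n+1} = y_n + (h/2)·(k1 + k2).
t=0.000000, y=-1.700000:
  k1 = f(0.000000, -1.700000) = 3.009000
  k2 = f(0.390000, -0.526490) = 0.863442
  y ← -1.700000 + (0.39/2)·(3.009000 + 0.863442) = -0.944874
t=0.390000, y=-0.944874:
  k1 = f(0.390000, -0.944874) = 1.603982
  k2 = f(0.780000, -0.319321) = 0.291418
  y ← -0.944874 + (0.39/2)·(1.603982 + 0.291418) = -0.575271
y(0.78) ≈ -0.5753

-0.5753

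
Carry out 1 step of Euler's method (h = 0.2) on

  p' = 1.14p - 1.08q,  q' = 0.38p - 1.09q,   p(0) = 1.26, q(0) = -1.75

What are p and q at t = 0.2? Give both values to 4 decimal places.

1.9253, -1.2727

Euler on (p,q): p_{n+1} = p_n + h·p', q_{n+1} = q_n + h·q'.
0.000000: (1.260000, -1.750000); f=(3.326400, 2.386300) → (1.925280, -1.272740)
(p(0.2), q(0.2)) ≈ (1.9253, -1.2727)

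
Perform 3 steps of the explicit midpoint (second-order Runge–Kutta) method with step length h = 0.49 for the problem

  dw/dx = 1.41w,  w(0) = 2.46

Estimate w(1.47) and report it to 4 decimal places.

17.6733

Midpoint: k1 = f(x_n, w_n); k2 = f(x_n + h/2, w_n + (h/2)·k1); w_{n+1} = w_n + h·k2.
x=0.000000, w=2.460000:
  k1 = f(0.000000, 2.460000) = 3.468600
  k2 = f(0.245000, 3.309807) = 4.666828
  w ← 2.460000 + 0.49·4.666828 = 4.746746
x=0.490000, w=4.746746:
  k1 = f(0.490000, 4.746746) = 6.692911
  k2 = f(0.735000, 6.386509) = 9.004978
  w ← 4.746746 + 0.49·9.004978 = 9.159185
x=0.980000, w=9.159185:
  k1 = f(0.980000, 9.159185) = 12.914450
  k2 = f(1.225000, 12.323225) = 17.375747
  w ← 9.159185 + 0.49·17.375747 = 17.673301
w(1.47) ≈ 17.6733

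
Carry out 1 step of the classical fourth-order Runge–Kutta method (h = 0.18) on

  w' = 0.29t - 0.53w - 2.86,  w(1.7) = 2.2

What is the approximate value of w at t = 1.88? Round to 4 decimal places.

1.5980

RK4: k1 = f(t_n, w_n); k2 = f(t_n + h/2, w_n + (h/2)·k1); k3 = f(t_n + h/2, w_n + (h/2)·k2); k4 = f(t_n + h, w_n + h·k3); w_{n+1} = w_n + (h/6)·(k1 + 2k2 + 2k3 + k4).
t=1.700000, w=2.200000:
  k1 = f(1.700000, 2.200000) = -3.533000
  k2 = f(1.790000, 1.882030) = -3.338376
  k3 = f(1.790000, 1.899546) = -3.347659
  k4 = f(1.880000, 1.597421) = -3.161433
  w ← 2.200000 + (0.18/6)·(k1 + 2k2 + 2k3 + k4) = 1.598005
w(1.88) ≈ 1.5980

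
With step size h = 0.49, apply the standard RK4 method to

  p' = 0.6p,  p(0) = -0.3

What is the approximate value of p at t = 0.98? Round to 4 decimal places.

-0.5401

RK4: k1 = f(t_n, p_n); k2 = f(t_n + h/2, p_n + (h/2)·k1); k3 = f(t_n + h/2, p_n + (h/2)·k2); k4 = f(t_n + h, p_n + h·k3); p_{n+1} = p_n + (h/6)·(k1 + 2k2 + 2k3 + k4).
t=0.000000, p=-0.300000:
  k1 = f(0.000000, -0.300000) = -0.180000
  k2 = f(0.245000, -0.344100) = -0.206460
  k3 = f(0.245000, -0.350583) = -0.210350
  k4 = f(0.490000, -0.403071) = -0.241843
  p ← -0.300000 + (0.49/6)·(k1 + 2k2 + 2k3 + k4) = -0.402529
t=0.490000, p=-0.402529:
  k1 = f(0.490000, -0.402529) = -0.241518
  k2 = f(0.735000, -0.461701) = -0.277021
  k3 = f(0.735000, -0.470399) = -0.282240
  k4 = f(0.980000, -0.540827) = -0.324496
  p ← -0.402529 + (0.49/6)·(k1 + 2k2 + 2k3 + k4) = -0.540100
p(0.98) ≈ -0.5401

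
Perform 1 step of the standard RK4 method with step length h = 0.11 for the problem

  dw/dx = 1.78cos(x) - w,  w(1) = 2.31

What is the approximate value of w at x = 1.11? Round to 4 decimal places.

RK4: k1 = f(x_n, w_n); k2 = f(x_n + h/2, w_n + (h/2)·k1); k3 = f(x_n + h/2, w_n + (h/2)·k2); k4 = f(x_n + h, w_n + h·k3); w_{n+1} = w_n + (h/6)·(k1 + 2k2 + 2k3 + k4).
x=1.000000, w=2.310000:
  k1 = f(1.000000, 2.310000) = -1.348262
  k2 = f(1.055000, 2.235846) = -1.357900
  k3 = f(1.055000, 2.235315) = -1.357370
  k4 = f(1.110000, 2.160689) = -1.369192
  w ← 2.310000 + (0.11/6)·(k1 + 2k2 + 2k3 + k4) = 2.160620
w(1.11) ≈ 2.1606

2.1606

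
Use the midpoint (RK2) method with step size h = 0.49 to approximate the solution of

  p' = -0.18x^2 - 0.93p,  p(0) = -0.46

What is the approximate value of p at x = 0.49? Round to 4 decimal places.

Midpoint: k1 = f(x_n, p_n); k2 = f(x_n + h/2, p_n + (h/2)·k1); p_{n+1} = p_n + h·k2.
x=0.000000, p=-0.460000:
  k1 = f(0.000000, -0.460000) = 0.427800
  k2 = f(0.245000, -0.355189) = 0.319521
  p ← -0.460000 + 0.49·0.319521 = -0.303435
p(0.49) ≈ -0.3034

-0.3034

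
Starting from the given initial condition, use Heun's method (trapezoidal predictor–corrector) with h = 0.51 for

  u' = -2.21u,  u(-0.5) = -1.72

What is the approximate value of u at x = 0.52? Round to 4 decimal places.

Heun: k1 = f(x_n, u_n); k2 = f(x_n + h, u_n + h·k1); u_{n+1} = u_n + (h/2)·(k1 + k2).
x=-0.500000, u=-1.720000:
  k1 = f(-0.500000, -1.720000) = 3.801200
  k2 = f(0.010000, 0.218612) = -0.483133
  u ← -1.720000 + (0.51/2)·(3.801200 + (-0.483133)) = -0.873893
x=0.010000, u=-0.873893:
  k1 = f(0.010000, -0.873893) = 1.931303
  k2 = f(0.520000, 0.111072) = -0.245469
  u ← -0.873893 + (0.51/2)·(1.931303 + (-0.245469)) = -0.444005
u(0.52) ≈ -0.4440

-0.4440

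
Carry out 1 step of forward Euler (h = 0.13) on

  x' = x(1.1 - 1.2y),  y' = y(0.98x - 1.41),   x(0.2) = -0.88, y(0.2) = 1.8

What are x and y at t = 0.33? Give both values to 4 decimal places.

-0.7587, 1.2683

Euler on (x,y): x_{n+1} = x_n + h·x', y_{n+1} = y_n + h·y'.
0.200000: (-0.880000, 1.800000); f=(0.932800, -4.090320) → (-0.758736, 1.268258)
(x(0.33), y(0.33)) ≈ (-0.7587, 1.2683)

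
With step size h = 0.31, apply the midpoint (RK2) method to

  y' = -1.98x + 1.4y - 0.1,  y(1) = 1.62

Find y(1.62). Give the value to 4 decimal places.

Midpoint: k1 = f(x_n, y_n); k2 = f(x_n + h/2, y_n + (h/2)·k1); y_{n+1} = y_n + h·k2.
x=1.000000, y=1.620000:
  k1 = f(1.000000, 1.620000) = 0.188000
  k2 = f(1.155000, 1.649140) = -0.078104
  y ← 1.620000 + 0.31·(-0.078104) = 1.595788
x=1.310000, y=1.595788:
  k1 = f(1.310000, 1.595788) = -0.459697
  k2 = f(1.465000, 1.524535) = -0.866351
  y ← 1.595788 + 0.31·(-0.866351) = 1.327219
y(1.62) ≈ 1.3272

1.3272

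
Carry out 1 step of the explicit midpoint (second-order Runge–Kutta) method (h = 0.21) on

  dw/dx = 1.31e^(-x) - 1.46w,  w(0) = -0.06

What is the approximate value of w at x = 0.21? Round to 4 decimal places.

Midpoint: k1 = f(x_n, w_n); k2 = f(x_n + h/2, w_n + (h/2)·k1); w_{n+1} = w_n + h·k2.
x=0.000000, w=-0.060000:
  k1 = f(0.000000, -0.060000) = 1.397600
  k2 = f(0.105000, 0.086748) = 1.052773
  w ← -0.060000 + 0.21·1.052773 = 0.161082
w(0.21) ≈ 0.1611

0.1611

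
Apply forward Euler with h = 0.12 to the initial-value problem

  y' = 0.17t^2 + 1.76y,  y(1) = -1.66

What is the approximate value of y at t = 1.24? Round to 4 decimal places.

-2.3849

Euler: y_{n+1} = y_n + h·f(t_n, y_n).
t=1.000000, y=-1.660000: f=-2.751600 → y ← -1.660000 + 0.12·(-2.751600) = -1.990192
t=1.120000, y=-1.990192: f=-3.289490 → y ← -1.990192 + 0.12·(-3.289490) = -2.384931
y(1.24) ≈ -2.3849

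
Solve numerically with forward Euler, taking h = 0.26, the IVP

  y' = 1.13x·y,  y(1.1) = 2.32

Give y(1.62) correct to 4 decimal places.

4.2964

Euler: y_{n+1} = y_n + h·f(x_n, y_n).
x=1.100000, y=2.320000: f=2.883760 → y ← 2.320000 + 0.26·2.883760 = 3.069778
x=1.360000, y=3.069778: f=4.717634 → y ← 3.069778 + 0.26·4.717634 = 4.296362
y(1.62) ≈ 4.2964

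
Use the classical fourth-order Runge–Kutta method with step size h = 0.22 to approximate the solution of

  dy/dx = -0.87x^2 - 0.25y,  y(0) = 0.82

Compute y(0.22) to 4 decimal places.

0.7731

RK4: k1 = f(x_n, y_n); k2 = f(x_n + h/2, y_n + (h/2)·k1); k3 = f(x_n + h/2, y_n + (h/2)·k2); k4 = f(x_n + h, y_n + h·k3); y_{n+1} = y_n + (h/6)·(k1 + 2k2 + 2k3 + k4).
x=0.000000, y=0.820000:
  k1 = f(0.000000, 0.820000) = -0.205000
  k2 = f(0.110000, 0.797450) = -0.209890
  k3 = f(0.110000, 0.796912) = -0.209755
  k4 = f(0.220000, 0.773854) = -0.235571
  y ← 0.820000 + (0.22/6)·(k1 + 2k2 + 2k3 + k4) = 0.773072
y(0.22) ≈ 0.7731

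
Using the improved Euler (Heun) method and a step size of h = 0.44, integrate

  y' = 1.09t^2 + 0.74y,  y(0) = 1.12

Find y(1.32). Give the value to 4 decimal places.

Heun: k1 = f(t_n, y_n); k2 = f(t_n + h, y_n + h·k1); y_{n+1} = y_n + (h/2)·(k1 + k2).
t=0.000000, y=1.120000:
  k1 = f(0.000000, 1.120000) = 0.828800
  k2 = f(0.440000, 1.484672) = 1.309681
  y ← 1.120000 + (0.44/2)·(0.828800 + 1.309681) = 1.590466
t=0.440000, y=1.590466:
  k1 = f(0.440000, 1.590466) = 1.387969
  k2 = f(0.880000, 2.201172) = 2.472963
  y ← 1.590466 + (0.44/2)·(1.387969 + 2.472963) = 2.439871
t=0.880000, y=2.439871:
  k1 = f(0.880000, 2.439871) = 2.649601
  k2 = f(1.320000, 3.605695) = 4.567430
  y ← 2.439871 + (0.44/2)·(2.649601 + 4.567430) = 4.027618
y(1.32) ≈ 4.0276

4.0276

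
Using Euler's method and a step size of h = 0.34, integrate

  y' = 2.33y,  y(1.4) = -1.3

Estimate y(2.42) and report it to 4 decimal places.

-7.4835

Euler: y_{n+1} = y_n + h·f(t_n, y_n).
t=1.400000, y=-1.300000: f=-3.029000 → y ← -1.300000 + 0.34·(-3.029000) = -2.329860
t=1.740000, y=-2.329860: f=-5.428574 → y ← -2.329860 + 0.34·(-5.428574) = -4.175575
t=2.080000, y=-4.175575: f=-9.729090 → y ← -4.175575 + 0.34·(-9.729090) = -7.483466
y(2.42) ≈ -7.4835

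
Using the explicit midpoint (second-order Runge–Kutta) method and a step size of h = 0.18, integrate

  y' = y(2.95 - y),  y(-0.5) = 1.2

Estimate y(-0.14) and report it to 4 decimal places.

Midpoint: k1 = f(x_n, y_n); k2 = f(x_n + h/2, y_n + (h/2)·k1); y_{n+1} = y_n + h·k2.
x=-0.500000, y=1.200000:
  k1 = f(-0.500000, 1.200000) = 2.100000
  k2 = f(-0.410000, 1.389000) = 2.168229
  y ← 1.200000 + 0.18·2.168229 = 1.590281
x=-0.320000, y=1.590281:
  k1 = f(-0.320000, 1.590281) = 2.162335
  k2 = f(-0.230000, 1.784891) = 2.079592
  y ← 1.590281 + 0.18·2.079592 = 1.964608
y(-0.14) ≈ 1.9646

1.9646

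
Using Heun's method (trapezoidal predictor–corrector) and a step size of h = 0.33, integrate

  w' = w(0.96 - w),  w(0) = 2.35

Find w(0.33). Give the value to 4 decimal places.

1.7455

Heun: k1 = f(t_n, w_n); k2 = f(t_n + h, w_n + h·k1); w_{n+1} = w_n + (h/2)·(k1 + k2).
t=0.000000, w=2.350000:
  k1 = f(0.000000, 2.350000) = -3.266500
  k2 = f(0.330000, 1.272055) = -0.396951
  w ← 2.350000 + (0.33/2)·(-3.266500 + (-0.396951)) = 1.745531
w(0.33) ≈ 1.7455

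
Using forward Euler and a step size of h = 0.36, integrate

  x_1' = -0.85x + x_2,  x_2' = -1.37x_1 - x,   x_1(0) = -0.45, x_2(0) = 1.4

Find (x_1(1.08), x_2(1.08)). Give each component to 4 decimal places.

Euler on (x_1,x_2): x_1_{n+1} = x_1_n + h·x_1', x_2_{n+1} = x_2_n + h·x_2'.
0.000000: (-0.450000, 1.400000); f=(1.400000, 0.616500) → (0.054000, 1.621940)
0.360000: (0.054000, 1.621940); f=(1.315940, -0.433980) → (0.527738, 1.465707)
0.720000: (0.527738, 1.465707); f=(0.853707, -1.443002) → (0.835073, 0.946227)
(x_1(1.08), x_2(1.08)) ≈ (0.8351, 0.9462)

0.8351, 0.9462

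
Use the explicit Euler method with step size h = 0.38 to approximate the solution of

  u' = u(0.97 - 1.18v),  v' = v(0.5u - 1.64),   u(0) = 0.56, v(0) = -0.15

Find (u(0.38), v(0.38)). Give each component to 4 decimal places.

Euler on (u,v): u_{n+1} = u_n + h·u', v_{n+1} = v_n + h·v'.
0.000000: (0.560000, -0.150000); f=(0.642320, 0.204000) → (0.804082, -0.072480)
(u(0.38), v(0.38)) ≈ (0.8041, -0.0725)

0.8041, -0.0725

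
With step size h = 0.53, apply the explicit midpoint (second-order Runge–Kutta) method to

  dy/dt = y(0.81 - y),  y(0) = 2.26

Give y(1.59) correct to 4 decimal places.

1.2041

Midpoint: k1 = f(t_n, y_n); k2 = f(t_n + h/2, y_n + (h/2)·k1); y_{n+1} = y_n + h·k2.
t=0.000000, y=2.260000:
  k1 = f(0.000000, 2.260000) = -3.277000
  k2 = f(0.265000, 1.391595) = -0.809345
  y ← 2.260000 + 0.53·(-0.809345) = 1.831047
t=0.530000, y=1.831047:
  k1 = f(0.530000, 1.831047) = -1.869586
  k2 = f(0.795000, 1.335607) = -0.702004
  y ← 1.831047 + 0.53·(-0.702004) = 1.458985
t=1.060000, y=1.458985:
  k1 = f(1.060000, 1.458985) = -0.946859
  k2 = f(1.325000, 1.208067) = -0.480892
  y ← 1.458985 + 0.53·(-0.480892) = 1.204112
y(1.59) ≈ 1.2041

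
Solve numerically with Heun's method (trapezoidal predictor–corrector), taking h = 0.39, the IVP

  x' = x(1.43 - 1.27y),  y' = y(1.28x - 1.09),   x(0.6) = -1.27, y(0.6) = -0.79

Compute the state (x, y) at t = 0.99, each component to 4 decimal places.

Heun on (x,y): k1 = f(t_n, state_n); k2 = f(t_n + h, state_n + h·k1); state_{n+1} = state_n + (h/2)·(k1 + k2).
0.600000: (-1.270000, -0.790000)
  k1 = (-3.090291, 2.145324)
  predictor → (-2.475213, 0.046676)
  k2 = (-3.392827, -0.198761)
  → (-2.534208, -0.410420)
(x(0.99), y(0.99)) ≈ (-2.5342, -0.4104)

-2.5342, -0.4104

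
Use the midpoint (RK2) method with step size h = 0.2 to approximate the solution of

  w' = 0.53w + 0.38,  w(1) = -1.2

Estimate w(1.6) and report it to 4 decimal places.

Midpoint: k1 = f(x_n, w_n); k2 = f(x_n + h/2, w_n + (h/2)·k1); w_{n+1} = w_n + h·k2.
x=1.000000, w=-1.200000:
  k1 = f(1.000000, -1.200000) = -0.256000
  k2 = f(1.100000, -1.225600) = -0.269568
  w ← -1.200000 + 0.2·(-0.269568) = -1.253914
x=1.200000, w=-1.253914:
  k1 = f(1.200000, -1.253914) = -0.284574
  k2 = f(1.300000, -1.282371) = -0.299657
  w ← -1.253914 + 0.2·(-0.299657) = -1.313845
x=1.400000, w=-1.313845:
  k1 = f(1.400000, -1.313845) = -0.316338
  k2 = f(1.500000, -1.345479) = -0.333104
  w ← -1.313845 + 0.2·(-0.333104) = -1.380466
w(1.6) ≈ -1.3805

-1.3805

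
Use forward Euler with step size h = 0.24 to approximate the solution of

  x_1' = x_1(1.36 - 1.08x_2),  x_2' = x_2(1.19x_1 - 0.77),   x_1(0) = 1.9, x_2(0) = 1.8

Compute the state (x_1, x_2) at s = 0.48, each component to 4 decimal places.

1.1320, 3.1328

Euler on (x_1,x_2): x_1_{n+1} = x_1_n + h·x_1', x_2_{n+1} = x_2_n + h·x_2'.
0.000000: (1.900000, 1.800000); f=(-1.109600, 2.683800) → (1.633696, 2.444112)
0.240000: (1.633696, 2.444112); f=(-2.090544, 2.869628) → (1.131965, 3.132823)
(x_1(0.48), x_2(0.48)) ≈ (1.1320, 3.1328)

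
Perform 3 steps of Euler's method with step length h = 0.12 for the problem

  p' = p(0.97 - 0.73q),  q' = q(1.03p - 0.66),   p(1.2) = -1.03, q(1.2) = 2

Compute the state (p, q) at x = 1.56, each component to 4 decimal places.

-0.9523, 1.0216

Euler on (p,q): p_{n+1} = p_n + h·p', q_{n+1} = q_n + h·q'.
1.200000: (-1.030000, 2.000000); f=(0.504700, -3.441800) → (-0.969436, 1.586984)
1.320000: (-0.969436, 1.586984); f=(0.182737, -2.632043) → (-0.947508, 1.271139)
1.440000: (-0.947508, 1.271139); f=(-0.039860, -2.079498) → (-0.952291, 1.021599)
(p(1.56), q(1.56)) ≈ (-0.9523, 1.0216)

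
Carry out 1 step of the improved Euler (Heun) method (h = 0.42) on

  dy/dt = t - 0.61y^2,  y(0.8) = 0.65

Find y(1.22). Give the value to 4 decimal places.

0.9214

Heun: k1 = f(t_n, y_n); k2 = f(t_n + h, y_n + h·k1); y_{n+1} = y_n + (h/2)·(k1 + k2).
t=0.800000, y=0.650000:
  k1 = f(0.800000, 0.650000) = 0.542275
  k2 = f(1.220000, 0.877756) = 0.750023
  y ← 0.650000 + (0.42/2)·(0.542275 + 0.750023) = 0.921383
y(1.22) ≈ 0.9214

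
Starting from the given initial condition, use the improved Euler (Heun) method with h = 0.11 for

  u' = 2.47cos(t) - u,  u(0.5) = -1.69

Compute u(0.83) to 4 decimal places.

Heun: k1 = f(t_n, u_n); k2 = f(t_n + h, u_n + h·k1); u_{n+1} = u_n + (h/2)·(k1 + k2).
t=0.500000, u=-1.690000:
  k1 = f(0.500000, -1.690000) = 3.857629
  k2 = f(0.610000, -1.265661) = 3.290191
  u ← -1.690000 + (0.11/2)·(3.857629 + 3.290191) = -1.296870
t=0.610000, u=-1.296870:
  k1 = f(0.610000, -1.296870) = 3.321400
  k2 = f(0.720000, -0.931516) = 2.788476
  u ← -1.296870 + (0.11/2)·(3.321400 + 2.788476) = -0.960827
t=0.720000, u=-0.960827:
  k1 = f(0.720000, -0.960827) = 2.817787
  k2 = f(0.830000, -0.650870) = 2.317813
  u ← -0.960827 + (0.11/2)·(2.817787 + 2.317813) = -0.678369
u(0.83) ≈ -0.6784

-0.6784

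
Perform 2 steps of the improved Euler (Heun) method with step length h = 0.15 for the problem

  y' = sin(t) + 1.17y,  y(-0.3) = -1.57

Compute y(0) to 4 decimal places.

Heun: k1 = f(t_n, y_n); k2 = f(t_n + h, y_n + h·k1); y_{n+1} = y_n + (h/2)·(k1 + k2).
t=-0.300000, y=-1.570000:
  k1 = f(-0.300000, -1.570000) = -2.132420
  k2 = f(-0.150000, -1.889863) = -2.360578
  y ← -1.570000 + (0.15/2)·(-2.132420 + (-2.360578)) = -1.906975
t=-0.150000, y=-1.906975:
  k1 = f(-0.150000, -1.906975) = -2.380599
  k2 = f(0.000000, -2.264065) = -2.648956
  y ← -1.906975 + (0.15/2)·(-2.380599 + (-2.648956)) = -2.284191
y(0) ≈ -2.2842

-2.2842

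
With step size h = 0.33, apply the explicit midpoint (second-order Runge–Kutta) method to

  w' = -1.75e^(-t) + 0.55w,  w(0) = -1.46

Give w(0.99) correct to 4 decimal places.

-4.0351

Midpoint: k1 = f(t_n, w_n); k2 = f(t_n + h/2, w_n + (h/2)·k1); w_{n+1} = w_n + h·k2.
t=0.000000, w=-1.460000:
  k1 = f(0.000000, -1.460000) = -2.553000
  k2 = f(0.165000, -1.881245) = -2.518499
  w ← -1.460000 + 0.33·(-2.518499) = -2.291105
t=0.330000, w=-2.291105:
  k1 = f(0.330000, -2.291105) = -2.518224
  k2 = f(0.495000, -2.706612) = -2.555385
  w ← -2.291105 + 0.33·(-2.555385) = -3.134382
t=0.660000, w=-3.134382:
  k1 = f(0.660000, -3.134382) = -2.628400
  k2 = f(0.825000, -3.568068) = -2.729348
  w ← -3.134382 + 0.33·(-2.729348) = -4.035067
w(0.99) ≈ -4.0351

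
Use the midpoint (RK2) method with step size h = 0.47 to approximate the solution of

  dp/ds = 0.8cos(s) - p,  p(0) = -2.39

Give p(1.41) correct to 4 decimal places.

-0.2883

Midpoint: k1 = f(s_n, p_n); k2 = f(s_n + h/2, p_n + (h/2)·k1); p_{n+1} = p_n + h·k2.
s=0.000000, p=-2.390000:
  k1 = f(0.000000, -2.390000) = 3.190000
  k2 = f(0.235000, -1.640350) = 2.418361
  p ← -2.390000 + 0.47·2.418361 = -1.253370
s=0.470000, p=-1.253370:
  k1 = f(0.470000, -1.253370) = 1.966625
  k2 = f(0.705000, -0.791213) = 1.400503
  p ← -1.253370 + 0.47·1.400503 = -0.595134
s=0.940000, p=-0.595134:
  k1 = f(0.940000, -0.595134) = 1.066964
  k2 = f(1.175000, -0.344397) = 0.652832
  p ← -0.595134 + 0.47·0.652832 = -0.288303
p(1.41) ≈ -0.2883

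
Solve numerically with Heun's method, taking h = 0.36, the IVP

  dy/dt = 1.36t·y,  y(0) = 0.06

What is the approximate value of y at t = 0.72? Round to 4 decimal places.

0.0846

Heun: k1 = f(t_n, y_n); k2 = f(t_n + h, y_n + h·k1); y_{n+1} = y_n + (h/2)·(k1 + k2).
t=0.000000, y=0.060000:
  k1 = f(0.000000, 0.060000) = 0.000000
  k2 = f(0.360000, 0.060000) = 0.029376
  y ← 0.060000 + (0.36/2)·(0.000000 + 0.029376) = 0.065288
t=0.360000, y=0.065288:
  k1 = f(0.360000, 0.065288) = 0.031965
  k2 = f(0.720000, 0.076795) = 0.075198
  y ← 0.065288 + (0.36/2)·(0.031965 + 0.075198) = 0.084577
y(0.72) ≈ 0.0846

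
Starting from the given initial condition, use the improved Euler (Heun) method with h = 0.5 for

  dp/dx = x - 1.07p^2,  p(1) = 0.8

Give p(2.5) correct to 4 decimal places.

Heun: k1 = f(x_n, p_n); k2 = f(x_n + h, p_n + h·k1); p_{n+1} = p_n + (h/2)·(k1 + k2).
x=1.000000, p=0.800000:
  k1 = f(1.000000, 0.800000) = 0.315200
  k2 = f(1.500000, 0.957600) = 0.518812
  p ← 0.800000 + (0.5/2)·(0.315200 + 0.518812) = 1.008503
x=1.500000, p=1.008503:
  k1 = f(1.500000, 1.008503) = 0.411726
  k2 = f(2.000000, 1.214366) = 0.422087
  p ← 1.008503 + (0.5/2)·(0.411726 + 0.422087) = 1.216956
x=2.000000, p=1.216956:
  k1 = f(2.000000, 1.216956) = 0.415348
  k2 = f(2.500000, 1.424631) = 0.328358
  p ← 1.216956 + (0.5/2)·(0.415348 + 0.328358) = 1.402883
p(2.5) ≈ 1.4029

1.4029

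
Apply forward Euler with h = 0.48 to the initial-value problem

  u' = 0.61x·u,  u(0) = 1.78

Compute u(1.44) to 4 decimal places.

2.6008

Euler: u_{n+1} = u_n + h·f(x_n, u_n).
x=0.000000, u=1.780000: f=0.000000 → u ← 1.780000 + 0.48·0.000000 = 1.780000
x=0.480000, u=1.780000: f=0.521184 → u ← 1.780000 + 0.48·0.521184 = 2.030168
x=0.960000, u=2.030168: f=1.188867 → u ← 2.030168 + 0.48·1.188867 = 2.600824
u(1.44) ≈ 2.6008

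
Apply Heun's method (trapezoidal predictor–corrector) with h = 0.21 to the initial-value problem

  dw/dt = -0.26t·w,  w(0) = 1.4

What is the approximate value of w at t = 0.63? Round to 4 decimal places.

1.3295

Heun: k1 = f(t_n, w_n); k2 = f(t_n + h, w_n + h·k1); w_{n+1} = w_n + (h/2)·(k1 + k2).
t=0.000000, w=1.400000:
  k1 = f(0.000000, 1.400000) = 0.000000
  k2 = f(0.210000, 1.400000) = -0.076440
  w ← 1.400000 + (0.21/2)·(0.000000 + (-0.076440)) = 1.391974
t=0.210000, w=1.391974:
  k1 = f(0.210000, 1.391974) = -0.076002
  k2 = f(0.420000, 1.376013) = -0.150261
  w ← 1.391974 + (0.21/2)·(-0.076002 + (-0.150261)) = 1.368216
t=0.420000, w=1.368216:
  k1 = f(0.420000, 1.368216) = -0.149409
  k2 = f(0.630000, 1.336840) = -0.218974
  w ← 1.368216 + (0.21/2)·(-0.149409 + (-0.218974)) = 1.329536
w(0.63) ≈ 1.3295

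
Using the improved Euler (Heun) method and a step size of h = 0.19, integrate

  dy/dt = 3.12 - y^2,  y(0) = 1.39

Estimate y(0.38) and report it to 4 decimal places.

Heun: k1 = f(t_n, y_n); k2 = f(t_n + h, y_n + h·k1); y_{n+1} = y_n + (h/2)·(k1 + k2).
t=0.000000, y=1.390000:
  k1 = f(0.000000, 1.390000) = 1.187900
  k2 = f(0.190000, 1.615701) = 0.509510
  y ← 1.390000 + (0.19/2)·(1.187900 + 0.509510) = 1.551254
t=0.190000, y=1.551254:
  k1 = f(0.190000, 1.551254) = 0.713611
  k2 = f(0.380000, 1.686840) = 0.274571
  y ← 1.551254 + (0.19/2)·(0.713611 + 0.274571) = 1.645131
y(0.38) ≈ 1.6451

1.6451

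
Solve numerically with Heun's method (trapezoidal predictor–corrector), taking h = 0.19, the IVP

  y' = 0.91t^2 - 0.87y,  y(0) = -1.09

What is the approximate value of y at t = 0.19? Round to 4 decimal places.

-0.9216

Heun: k1 = f(t_n, y_n); k2 = f(t_n + h, y_n + h·k1); y_{n+1} = y_n + (h/2)·(k1 + k2).
t=0.000000, y=-1.090000:
  k1 = f(0.000000, -1.090000) = 0.948300
  k2 = f(0.190000, -0.909823) = 0.824397
  y ← -1.090000 + (0.19/2)·(0.948300 + 0.824397) = -0.921594
y(0.19) ≈ -0.9216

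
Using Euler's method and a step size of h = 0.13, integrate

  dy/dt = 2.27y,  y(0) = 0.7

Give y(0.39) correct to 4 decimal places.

Euler: y_{n+1} = y_n + h·f(t_n, y_n).
t=0.000000, y=0.700000: f=1.589000 → y ← 0.700000 + 0.13·1.589000 = 0.906570
t=0.130000, y=0.906570: f=2.057914 → y ← 0.906570 + 0.13·2.057914 = 1.174099
t=0.260000, y=1.174099: f=2.665204 → y ← 1.174099 + 0.13·2.665204 = 1.520575
y(0.39) ≈ 1.5206

1.5206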